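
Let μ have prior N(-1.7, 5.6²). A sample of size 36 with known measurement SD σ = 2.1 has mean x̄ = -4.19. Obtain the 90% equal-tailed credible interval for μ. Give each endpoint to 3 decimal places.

[-4.755, -3.606]

Posterior precision = 1/5.6² + 36/2.1² = 0.0319 + 8.1633 = 8.1952, so posterior SD = 0.3493.
Posterior mean = (-1.7/5.6² + 36·-4.19/2.1²) / 8.1952 = -4.1803.
Interval: -4.1803 ± 1.645 × 0.3493 → [-4.755, -3.606].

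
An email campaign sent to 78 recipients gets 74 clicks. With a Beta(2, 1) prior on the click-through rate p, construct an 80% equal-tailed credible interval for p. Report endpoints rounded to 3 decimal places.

Posterior: Beta(2+74, 1+4) = Beta(76, 5).
Equal-tailed 80% interval: the 0.1 and 0.9 quantiles of Beta(76, 5).
Posterior mean ≈ 0.938, SD ≈ 0.027; a Normal approximation gives roughly [0.904, 0.972].
Exact: F⁻¹(0.1) = 0.903; F⁻¹(0.9) = 0.969.

[0.903, 0.969]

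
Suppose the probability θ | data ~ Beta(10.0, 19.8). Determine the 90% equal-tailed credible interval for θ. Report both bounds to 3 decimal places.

Posterior: Beta(10.0, 19.8).
Equal-tailed 90% interval: the 0.05 and 0.95 quantiles of Beta(10.0, 19.8).
Posterior mean ≈ 0.336, SD ≈ 0.085; a Normal approximation gives roughly [0.196, 0.476].
Exact: F⁻¹(0.05) = 0.202; F⁻¹(0.95) = 0.482.

[0.202, 0.482]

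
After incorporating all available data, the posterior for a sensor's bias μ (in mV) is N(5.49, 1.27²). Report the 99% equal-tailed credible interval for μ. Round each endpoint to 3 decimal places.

[2.219, 8.761]

The posterior is symmetric, so the 99% equal-tailed interval is μ = 5.49 ± z·1.27 with z = 2.576.
Half-width: 2.576 × 1.27 = 3.271.
5.49 − 3.271 = 2.219; 5.49 + 3.271 = 8.761.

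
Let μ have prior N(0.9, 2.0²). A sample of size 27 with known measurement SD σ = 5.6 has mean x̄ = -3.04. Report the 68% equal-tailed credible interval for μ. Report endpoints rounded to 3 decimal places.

[-3.097, -1.210]

Posterior precision = 1/2.0² + 27/5.6² = 0.2500 + 0.8610 = 1.1110, so posterior SD = 0.9487.
Posterior mean = (0.9/2.0² + 27·-3.04/5.6²) / 1.1110 = -2.1534.
Interval: -2.1534 ± 0.994 × 0.9487 → [-3.097, -1.210].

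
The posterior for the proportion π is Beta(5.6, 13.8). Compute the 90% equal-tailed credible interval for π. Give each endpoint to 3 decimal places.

[0.137, 0.466]

Posterior: Beta(5.6, 13.8).
Equal-tailed 90% interval: the 0.05 and 0.95 quantiles of Beta(5.6, 13.8).
Posterior mean ≈ 0.289, SD ≈ 0.100; a Normal approximation gives roughly [0.124, 0.454].
Exact: F⁻¹(0.05) = 0.137; F⁻¹(0.95) = 0.466.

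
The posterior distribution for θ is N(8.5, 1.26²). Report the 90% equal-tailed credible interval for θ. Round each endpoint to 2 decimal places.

[6.43, 10.57]

The posterior is symmetric, so the 90% equal-tailed interval is θ = 8.5 ± z·1.26 with z = 1.645.
Half-width: 1.645 × 1.26 = 2.07.
8.5 − 2.07 = 6.43; 8.5 + 2.07 = 10.57.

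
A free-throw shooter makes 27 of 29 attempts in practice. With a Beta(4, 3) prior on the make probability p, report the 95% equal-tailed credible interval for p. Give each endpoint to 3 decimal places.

Posterior: Beta(4+27, 3+2) = Beta(31, 5).
Equal-tailed 95% interval: the 0.025 and 0.975 quantiles of Beta(31, 5).
Posterior mean ≈ 0.861, SD ≈ 0.057; a Normal approximation gives roughly [0.750, 0.973].
Exact: F⁻¹(0.025) = 0.733; F⁻¹(0.975) = 0.952.

[0.733, 0.952]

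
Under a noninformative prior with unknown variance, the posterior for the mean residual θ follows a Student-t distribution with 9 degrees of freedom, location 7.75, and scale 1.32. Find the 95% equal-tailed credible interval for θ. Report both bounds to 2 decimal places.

The t_9 distribution is symmetric; the 95% interval is 7.75 ± t·1.32 with t_{0.975,9} = 2.262.
Half-width: 2.262 × 1.32 = 2.99.
7.75 − 2.99 = 4.76; 7.75 + 2.99 = 10.74.

[4.76, 10.74]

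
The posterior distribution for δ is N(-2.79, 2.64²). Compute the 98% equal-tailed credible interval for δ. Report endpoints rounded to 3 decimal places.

[-8.932, 3.352]

The posterior is symmetric, so the 98% equal-tailed interval is δ = -2.79 ± z·2.64 with z = 2.326.
Half-width: 2.326 × 2.64 = 6.142.
-2.79 − 6.142 = -8.932; -2.79 + 6.142 = 3.352.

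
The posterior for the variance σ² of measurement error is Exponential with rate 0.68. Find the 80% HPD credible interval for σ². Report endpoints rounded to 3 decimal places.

The exponential density is strictly decreasing on [0, ∞), so the HPD interval is anchored at 0: [0, q] with P(σ² ≤ q) = 0.80.
q = −ln(1 − 0.80) / 0.68 = 1.6094 / 0.68 = 2.367.

[0.000, 2.367]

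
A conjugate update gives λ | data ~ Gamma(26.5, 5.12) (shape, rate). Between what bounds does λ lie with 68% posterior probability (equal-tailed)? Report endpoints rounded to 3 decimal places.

[4.182, 6.169]

Posterior: Gamma(shape 26.5, rate 5.12).
Equal-tailed 68% interval: Gamma(26.5, 5.12) quantiles at 0.16 and 0.84.
Posterior mean ≈ 5.176, SD ≈ 1.005; a Normal approximation gives roughly [4.176, 6.176].
Exact: lower = 4.182; upper = 6.169.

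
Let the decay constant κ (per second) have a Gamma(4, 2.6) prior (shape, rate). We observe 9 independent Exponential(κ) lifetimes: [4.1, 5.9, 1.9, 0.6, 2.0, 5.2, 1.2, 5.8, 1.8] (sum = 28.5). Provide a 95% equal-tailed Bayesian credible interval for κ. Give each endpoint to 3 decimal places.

Posterior: Gamma(4+9, 2.6+28.5) = Gamma(13, 31.1) (shape, rate).
Equal-tailed 95% interval: Gamma(13, 31.1) quantiles at 0.025 and 0.975.
Posterior mean ≈ 0.418, SD ≈ 0.116; a Normal approximation gives roughly [0.191, 0.645].
Exact: lower = 0.223; upper = 0.674.

[0.223, 0.674]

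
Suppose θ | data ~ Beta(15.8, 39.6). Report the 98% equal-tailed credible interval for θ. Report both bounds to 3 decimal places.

[0.158, 0.435]

Posterior: Beta(15.8, 39.6).
Equal-tailed 98% interval: the 0.01 and 0.99 quantiles of Beta(15.8, 39.6).
Posterior mean ≈ 0.285, SD ≈ 0.060; a Normal approximation gives roughly [0.145, 0.425].
Exact: F⁻¹(0.01) = 0.158; F⁻¹(0.99) = 0.435.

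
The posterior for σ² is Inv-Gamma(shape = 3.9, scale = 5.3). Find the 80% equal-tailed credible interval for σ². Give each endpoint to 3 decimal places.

[0.809, 3.158]

Inverse-Gamma(3.9, 5.3) quantiles: F⁻¹(0.1) and F⁻¹(0.9).
Equivalently, 1/σ² ~ Gamma(3.9, rate = 5.3); invert its 0.9 and 0.1 quantiles.
Posterior mean ≈ 1.828, SD ≈ 1.326; a Normal approximation gives roughly [0.128, 3.527].
Exact: lower = 0.809; upper = 3.158.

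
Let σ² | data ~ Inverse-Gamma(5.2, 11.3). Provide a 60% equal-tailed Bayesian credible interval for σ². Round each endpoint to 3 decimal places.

[1.624, 3.476]

Inverse-Gamma(5.2, 11.3) quantiles: F⁻¹(0.2) and F⁻¹(0.8).
Equivalently, 1/σ² ~ Gamma(5.2, rate = 11.3); invert its 0.8 and 0.2 quantiles.
Posterior mean ≈ 2.690, SD ≈ 1.504; a Normal approximation gives roughly [1.425, 3.956].
Exact: lower = 1.624; upper = 3.476.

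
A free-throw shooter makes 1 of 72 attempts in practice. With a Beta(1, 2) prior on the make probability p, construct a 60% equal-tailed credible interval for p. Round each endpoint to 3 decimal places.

[0.011, 0.040]

Posterior: Beta(1+1, 2+71) = Beta(2, 73).
Equal-tailed 60% interval: the 0.2 and 0.8 quantiles of Beta(2, 73).
Posterior mean ≈ 0.027, SD ≈ 0.018; a Normal approximation gives roughly [0.011, 0.042].
Exact: F⁻¹(0.2) = 0.011; F⁻¹(0.8) = 0.040.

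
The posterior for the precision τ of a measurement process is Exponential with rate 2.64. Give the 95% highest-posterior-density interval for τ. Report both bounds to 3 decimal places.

[0.000, 1.135]

The exponential density is strictly decreasing on [0, ∞), so the HPD interval is anchored at 0: [0, q] with P(τ ≤ q) = 0.95.
q = −ln(1 − 0.95) / 2.64 = 2.9957 / 2.64 = 1.135.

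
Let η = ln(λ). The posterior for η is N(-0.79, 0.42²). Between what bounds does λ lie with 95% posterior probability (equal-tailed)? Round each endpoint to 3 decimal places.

On the log scale the 95% interval is -0.79 ± 1.960 × 0.42 = [-1.6132, 0.0332].
Exponentiate: [e^-1.6132, e^0.0332] = [0.199, 1.034].

[0.199, 1.034]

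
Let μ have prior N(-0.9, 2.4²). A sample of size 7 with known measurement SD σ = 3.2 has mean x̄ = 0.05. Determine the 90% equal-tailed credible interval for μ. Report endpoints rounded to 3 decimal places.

[-1.919, 1.634]

Posterior precision = 1/2.4² + 7/3.2² = 0.1736 + 0.6836 = 0.8572, so posterior SD = 1.0801.
Posterior mean = (-0.9/2.4² + 7·0.05/3.2²) / 0.8572 = -0.1424.
Interval: -0.1424 ± 1.645 × 1.0801 → [-1.919, 1.634].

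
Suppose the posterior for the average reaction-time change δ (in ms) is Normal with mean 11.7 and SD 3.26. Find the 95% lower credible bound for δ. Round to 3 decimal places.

Need L with P(δ ≥ L) = 0.95: L = 11.7 − z_{0.05}·3.26.
z = 1.645; L = 11.7 − 1.645 × 3.26 = 6.338.

6.338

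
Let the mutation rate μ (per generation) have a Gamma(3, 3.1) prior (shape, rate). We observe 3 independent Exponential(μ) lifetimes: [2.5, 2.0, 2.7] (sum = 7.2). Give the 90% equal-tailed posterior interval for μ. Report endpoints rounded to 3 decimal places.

[0.254, 1.021]

Posterior: Gamma(3+3, 3.1+7.2) = Gamma(6, 10.3) (shape, rate).
Equal-tailed 90% interval: Gamma(6, 10.3) quantiles at 0.05 and 0.95.
Posterior mean ≈ 0.583, SD ≈ 0.238; a Normal approximation gives roughly [0.191, 0.974].
Exact: lower = 0.254; upper = 1.021.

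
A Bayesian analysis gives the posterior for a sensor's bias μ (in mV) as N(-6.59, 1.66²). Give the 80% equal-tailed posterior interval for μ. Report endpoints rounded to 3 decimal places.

The posterior is symmetric, so the 80% equal-tailed interval is μ = -6.59 ± z·1.66 with z = 1.282.
Half-width: 1.282 × 1.66 = 2.127.
-6.59 − 2.127 = -8.717; -6.59 + 2.127 = -4.463.

[-8.717, -4.463]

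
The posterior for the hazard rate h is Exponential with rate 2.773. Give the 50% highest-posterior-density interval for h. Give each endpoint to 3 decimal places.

The exponential density is strictly decreasing on [0, ∞), so the HPD interval is anchored at 0: [0, q] with P(h ≤ q) = 0.50.
q = −ln(1 − 0.50) / 2.773 = 0.6931 / 2.773 = 0.250.

[0.000, 0.250]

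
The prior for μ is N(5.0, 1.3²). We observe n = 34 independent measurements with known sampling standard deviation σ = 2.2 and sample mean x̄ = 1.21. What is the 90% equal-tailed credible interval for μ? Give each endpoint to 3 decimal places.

[0.908, 2.100]

Posterior precision = 1/1.3² + 34/2.2² = 0.5917 + 7.0248 = 7.6165, so posterior SD = 0.3623.
Posterior mean = (5.0/1.3² + 34·1.21/2.2²) / 7.6165 = 1.5044.
Interval: 1.5044 ± 1.645 × 0.3623 → [0.908, 2.100].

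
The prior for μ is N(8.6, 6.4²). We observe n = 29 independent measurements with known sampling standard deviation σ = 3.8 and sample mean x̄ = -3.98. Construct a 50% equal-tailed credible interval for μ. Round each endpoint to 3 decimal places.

[-4.302, -3.356]

Posterior precision = 1/6.4² + 29/3.8² = 0.0244 + 2.0083 = 2.0327, so posterior SD = 0.7014.
Posterior mean = (8.6/6.4² + 29·-3.98/3.8²) / 2.0327 = -3.8289.
Interval: -3.8289 ± 0.674 × 0.7014 → [-4.302, -3.356].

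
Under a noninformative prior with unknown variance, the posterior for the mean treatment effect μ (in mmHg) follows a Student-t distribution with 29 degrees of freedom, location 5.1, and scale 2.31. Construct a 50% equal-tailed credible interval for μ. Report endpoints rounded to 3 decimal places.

The t_29 distribution is symmetric; the 50% interval is 5.1 ± t·2.31 with t_{0.75,29} = 0.683.
Half-width: 0.683 × 2.31 = 1.578.
5.1 − 1.578 = 3.522; 5.1 + 1.578 = 6.678.

[3.522, 6.678]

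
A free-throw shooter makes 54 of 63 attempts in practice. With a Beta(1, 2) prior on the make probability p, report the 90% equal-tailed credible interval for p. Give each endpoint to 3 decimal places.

[0.753, 0.902]

Posterior: Beta(1+54, 2+9) = Beta(55, 11).
Equal-tailed 90% interval: the 0.05 and 0.95 quantiles of Beta(55, 11).
Posterior mean ≈ 0.833, SD ≈ 0.046; a Normal approximation gives roughly [0.758, 0.908].
Exact: F⁻¹(0.05) = 0.753; F⁻¹(0.95) = 0.902.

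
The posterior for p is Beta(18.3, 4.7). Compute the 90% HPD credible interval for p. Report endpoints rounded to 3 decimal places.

[0.667, 0.929]

The posterior is unimodal and skewed, so the HPD interval has equal density at both endpoints and is the shortest 90% interval.
Solving f(0.667) = f(0.929) with F(0.929) − F(0.667) = 0.90 gives [0.667, 0.929].
For comparison, the equal-tailed interval is [0.647, 0.915]; the HPD is narrower and shifted toward the mode.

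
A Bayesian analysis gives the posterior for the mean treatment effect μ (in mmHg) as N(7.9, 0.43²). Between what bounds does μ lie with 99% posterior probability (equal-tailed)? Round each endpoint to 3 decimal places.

The posterior is symmetric, so the 99% equal-tailed interval is μ = 7.9 ± z·0.43 with z = 2.576.
Half-width: 2.576 × 0.43 = 1.108.
7.9 − 1.108 = 6.792; 7.9 + 1.108 = 9.008.

[6.792, 9.008]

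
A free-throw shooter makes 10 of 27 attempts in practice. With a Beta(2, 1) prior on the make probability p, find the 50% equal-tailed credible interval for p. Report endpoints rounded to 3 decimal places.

[0.338, 0.459]

Posterior: Beta(2+10, 1+17) = Beta(12, 18).
Equal-tailed 50% interval: the 0.25 and 0.75 quantiles of Beta(12, 18).
Posterior mean ≈ 0.400, SD ≈ 0.088; a Normal approximation gives roughly [0.341, 0.459].
Exact: F⁻¹(0.25) = 0.338; F⁻¹(0.75) = 0.459.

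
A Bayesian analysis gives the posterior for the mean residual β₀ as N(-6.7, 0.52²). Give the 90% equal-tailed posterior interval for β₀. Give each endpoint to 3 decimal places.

[-7.555, -5.845]

The posterior is symmetric, so the 90% equal-tailed interval is β₀ = -6.7 ± z·0.52 with z = 1.645.
Half-width: 1.645 × 0.52 = 0.855.
-6.7 − 0.855 = -7.555; -6.7 + 0.855 = -5.845.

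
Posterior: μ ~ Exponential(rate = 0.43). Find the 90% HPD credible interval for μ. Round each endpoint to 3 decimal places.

[0.000, 5.355]

The exponential density is strictly decreasing on [0, ∞), so the HPD interval is anchored at 0: [0, q] with P(μ ≤ q) = 0.90.
q = −ln(1 − 0.90) / 0.43 = 2.3026 / 0.43 = 5.355.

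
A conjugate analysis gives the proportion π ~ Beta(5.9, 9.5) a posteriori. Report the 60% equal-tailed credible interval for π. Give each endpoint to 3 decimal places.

[0.277, 0.486]

Posterior: Beta(5.9, 9.5).
Equal-tailed 60% interval: the 0.2 and 0.8 quantiles of Beta(5.9, 9.5).
Posterior mean ≈ 0.383, SD ≈ 0.120; a Normal approximation gives roughly [0.282, 0.484].
Exact: F⁻¹(0.2) = 0.277; F⁻¹(0.8) = 0.486.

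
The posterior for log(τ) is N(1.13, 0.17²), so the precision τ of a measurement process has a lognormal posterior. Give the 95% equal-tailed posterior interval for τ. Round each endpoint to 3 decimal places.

On the log scale the 95% interval is 1.13 ± 1.960 × 0.17 = [0.7968, 1.4632].
Exponentiate: [e^0.7968, e^1.4632] = [2.218, 4.320].

[2.218, 4.320]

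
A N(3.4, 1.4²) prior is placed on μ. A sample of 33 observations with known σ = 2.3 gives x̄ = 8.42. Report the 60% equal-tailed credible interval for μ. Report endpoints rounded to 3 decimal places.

[7.716, 8.364]

Posterior precision = 1/1.4² + 33/2.3² = 0.5102 + 6.2382 = 6.7484, so posterior SD = 0.3849.
Posterior mean = (3.4/1.4² + 33·8.42/2.3²) / 6.7484 = 8.0405.
Interval: 8.0405 ± 0.842 × 0.3849 → [7.716, 8.364].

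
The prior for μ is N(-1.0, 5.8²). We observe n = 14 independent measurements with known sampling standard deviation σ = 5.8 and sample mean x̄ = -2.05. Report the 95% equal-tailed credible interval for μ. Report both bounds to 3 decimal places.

Posterior precision = 1/5.8² + 14/5.8² = 0.0297 + 0.4162 = 0.4459, so posterior SD = 1.4976.
Posterior mean = (-1.0/5.8² + 14·-2.05/5.8²) / 0.4459 = -1.9800.
Interval: -1.9800 ± 1.960 × 1.4976 → [-4.915, 0.955].

[-4.915, 0.955]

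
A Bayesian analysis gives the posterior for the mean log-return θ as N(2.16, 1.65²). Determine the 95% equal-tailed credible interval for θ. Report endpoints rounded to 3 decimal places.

[-1.074, 5.394]

The posterior is symmetric, so the 95% equal-tailed interval is θ = 2.16 ± z·1.65 with z = 1.960.
Half-width: 1.960 × 1.65 = 3.234.
2.16 − 3.234 = -1.074; 2.16 + 3.234 = 5.394.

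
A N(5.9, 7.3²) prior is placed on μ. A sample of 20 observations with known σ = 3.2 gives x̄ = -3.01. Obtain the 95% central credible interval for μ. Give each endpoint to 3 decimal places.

Posterior precision = 1/7.3² + 20/3.2² = 0.0188 + 1.9531 = 1.9719, so posterior SD = 0.7121.
Posterior mean = (5.9/7.3² + 20·-3.01/3.2²) / 1.9719 = -2.9252.
Interval: -2.9252 ± 1.960 × 0.7121 → [-4.321, -1.529].

[-4.321, -1.529]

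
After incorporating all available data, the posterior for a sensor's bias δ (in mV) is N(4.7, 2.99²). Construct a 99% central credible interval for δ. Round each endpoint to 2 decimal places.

The posterior is symmetric, so the 99% equal-tailed interval is δ = 4.7 ± z·2.99 with z = 2.576.
Half-width: 2.576 × 2.99 = 7.70.
4.7 − 7.70 = -3.00; 4.7 + 7.70 = 12.40.

[-3.00, 12.40]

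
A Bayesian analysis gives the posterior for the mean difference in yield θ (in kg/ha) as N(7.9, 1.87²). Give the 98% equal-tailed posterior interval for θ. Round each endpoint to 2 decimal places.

The posterior is symmetric, so the 98% equal-tailed interval is θ = 7.9 ± z·1.87 with z = 2.326.
Half-width: 2.326 × 1.87 = 4.35.
7.9 − 4.35 = 3.55; 7.9 + 4.35 = 12.25.

[3.55, 12.25]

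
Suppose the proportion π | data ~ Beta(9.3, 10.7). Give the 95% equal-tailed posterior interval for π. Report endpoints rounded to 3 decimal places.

Posterior: Beta(9.3, 10.7).
Equal-tailed 95% interval: the 0.025 and 0.975 quantiles of Beta(9.3, 10.7).
Posterior mean ≈ 0.465, SD ≈ 0.109; a Normal approximation gives roughly [0.252, 0.678].
Exact: F⁻¹(0.025) = 0.257; F⁻¹(0.975) = 0.679.

[0.257, 0.679]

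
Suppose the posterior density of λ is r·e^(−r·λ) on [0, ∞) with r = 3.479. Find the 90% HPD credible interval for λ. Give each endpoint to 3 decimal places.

The exponential density is strictly decreasing on [0, ∞), so the HPD interval is anchored at 0: [0, q] with P(λ ≤ q) = 0.90.
q = −ln(1 − 0.90) / 3.479 = 2.3026 / 3.479 = 0.662.

[0.000, 0.662]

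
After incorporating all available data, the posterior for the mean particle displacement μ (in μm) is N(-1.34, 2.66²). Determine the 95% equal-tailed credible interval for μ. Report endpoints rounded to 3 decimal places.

[-6.554, 3.874]

The posterior is symmetric, so the 95% equal-tailed interval is μ = -1.34 ± z·2.66 with z = 1.960.
Half-width: 1.960 × 2.66 = 5.214.
-1.34 − 5.214 = -6.554; -1.34 + 5.214 = 3.874.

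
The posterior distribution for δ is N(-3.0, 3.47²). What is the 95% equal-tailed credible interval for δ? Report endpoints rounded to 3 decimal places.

[-9.801, 3.801]

The posterior is symmetric, so the 95% equal-tailed interval is δ = -3.0 ± z·3.47 with z = 1.960.
Half-width: 1.960 × 3.47 = 6.801.
-3.0 − 6.801 = -9.801; -3.0 + 6.801 = 3.801.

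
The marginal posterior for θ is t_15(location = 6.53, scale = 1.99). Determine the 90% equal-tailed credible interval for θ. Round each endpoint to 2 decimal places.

The t_15 distribution is symmetric; the 90% interval is 6.53 ± t·1.99 with t_{0.95,15} = 1.753.
Half-width: 1.753 × 1.99 = 3.49.
6.53 − 3.49 = 3.04; 6.53 + 3.49 = 10.02.

[3.04, 10.02]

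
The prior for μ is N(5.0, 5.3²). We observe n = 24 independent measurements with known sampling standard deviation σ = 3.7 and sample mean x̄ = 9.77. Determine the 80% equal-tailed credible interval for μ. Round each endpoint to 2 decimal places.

Posterior precision = 1/5.3² + 24/3.7² = 0.0356 + 1.7531 = 1.7887, so posterior SD = 0.7477.
Posterior mean = (5.0/5.3² + 24·9.77/3.7²) / 1.7887 = 9.6751.
Interval: 9.6751 ± 1.282 × 0.7477 → [8.72, 10.63].

[8.72, 10.63]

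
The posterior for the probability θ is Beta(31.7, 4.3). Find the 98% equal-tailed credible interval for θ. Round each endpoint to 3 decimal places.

Posterior: Beta(31.7, 4.3).
Equal-tailed 98% interval: the 0.01 and 0.99 quantiles of Beta(31.7, 4.3).
Posterior mean ≈ 0.881, SD ≈ 0.053; a Normal approximation gives roughly [0.757, 1.005].
Exact: F⁻¹(0.01) = 0.729; F⁻¹(0.99) = 0.972.

[0.729, 0.972]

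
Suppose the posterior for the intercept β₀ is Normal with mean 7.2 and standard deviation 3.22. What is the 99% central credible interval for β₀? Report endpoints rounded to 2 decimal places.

[-1.09, 15.49]

The posterior is symmetric, so the 99% equal-tailed interval is β₀ = 7.2 ± z·3.22 with z = 2.576.
Half-width: 2.576 × 3.22 = 8.29.
7.2 − 8.29 = -1.09; 7.2 + 8.29 = 15.49.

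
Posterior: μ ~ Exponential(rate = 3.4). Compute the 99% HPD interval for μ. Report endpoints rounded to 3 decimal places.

The exponential density is strictly decreasing on [0, ∞), so the HPD interval is anchored at 0: [0, q] with P(μ ≤ q) = 0.99.
q = −ln(1 − 0.99) / 3.4 = 4.6052 / 3.4 = 1.354.

[0.000, 1.354]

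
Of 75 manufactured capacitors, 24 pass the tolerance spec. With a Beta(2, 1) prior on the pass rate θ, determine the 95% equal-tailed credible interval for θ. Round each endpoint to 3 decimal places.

Posterior: Beta(2+24, 1+51) = Beta(26, 52).
Equal-tailed 95% interval: the 0.025 and 0.975 quantiles of Beta(26, 52).
Posterior mean ≈ 0.333, SD ≈ 0.053; a Normal approximation gives roughly [0.229, 0.437].
Exact: F⁻¹(0.025) = 0.234; F⁻¹(0.975) = 0.441.

[0.234, 0.441]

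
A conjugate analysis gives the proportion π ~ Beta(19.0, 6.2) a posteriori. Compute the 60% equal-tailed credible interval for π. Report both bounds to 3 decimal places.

Posterior: Beta(19.0, 6.2).
Equal-tailed 60% interval: the 0.2 and 0.8 quantiles of Beta(19.0, 6.2).
Posterior mean ≈ 0.754, SD ≈ 0.084; a Normal approximation gives roughly [0.683, 0.825].
Exact: F⁻¹(0.2) = 0.684; F⁻¹(0.8) = 0.827.

[0.684, 0.827]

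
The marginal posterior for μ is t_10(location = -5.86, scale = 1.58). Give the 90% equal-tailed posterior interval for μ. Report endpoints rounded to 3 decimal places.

The t_10 distribution is symmetric; the 90% interval is -5.86 ± t·1.58 with t_{0.95,10} = 1.812.
Half-width: 1.812 × 1.58 = 2.864.
-5.86 − 2.864 = -8.724; -5.86 + 2.864 = -2.996.

[-8.724, -2.996]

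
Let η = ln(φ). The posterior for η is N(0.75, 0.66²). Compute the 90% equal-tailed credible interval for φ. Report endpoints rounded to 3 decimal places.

[0.715, 6.269]

On the log scale the 90% interval is 0.75 ± 1.645 × 0.66 = [-0.3356, 1.8356].
Exponentiate: [e^-0.3356, e^1.8356] = [0.715, 6.269].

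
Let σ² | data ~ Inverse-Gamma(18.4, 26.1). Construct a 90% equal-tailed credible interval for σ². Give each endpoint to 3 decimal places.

[1.005, 2.183]

Inverse-Gamma(18.4, 26.1) quantiles: F⁻¹(0.05) and F⁻¹(0.95).
Equivalently, 1/σ² ~ Gamma(18.4, rate = 26.1); invert its 0.95 and 0.05 quantiles.
Posterior mean ≈ 1.500, SD ≈ 0.370; a Normal approximation gives roughly [0.891, 2.109].
Exact: lower = 1.005; upper = 2.183.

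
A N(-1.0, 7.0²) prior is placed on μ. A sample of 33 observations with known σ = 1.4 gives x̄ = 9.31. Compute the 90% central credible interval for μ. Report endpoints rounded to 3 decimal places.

[8.897, 9.698]

Posterior precision = 1/7.0² + 33/1.4² = 0.0204 + 16.8367 = 16.8571, so posterior SD = 0.2436.
Posterior mean = (-1.0/7.0² + 33·9.31/1.4²) / 16.8571 = 9.2975.
Interval: 9.2975 ± 1.645 × 0.2436 → [8.897, 9.698].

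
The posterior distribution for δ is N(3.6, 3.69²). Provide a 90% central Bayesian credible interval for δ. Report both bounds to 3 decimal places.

[-2.470, 9.670]

The posterior is symmetric, so the 90% equal-tailed interval is δ = 3.6 ± z·3.69 with z = 1.645.
Half-width: 1.645 × 3.69 = 6.070.
3.6 − 6.070 = -2.470; 3.6 + 6.070 = 9.670.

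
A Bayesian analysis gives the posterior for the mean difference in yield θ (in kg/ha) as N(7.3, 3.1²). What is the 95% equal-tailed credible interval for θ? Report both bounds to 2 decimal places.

[1.22, 13.38]

The posterior is symmetric, so the 95% equal-tailed interval is θ = 7.3 ± z·3.1 with z = 1.960.
Half-width: 1.960 × 3.1 = 6.08.
7.3 − 6.08 = 1.22; 7.3 + 6.08 = 13.38.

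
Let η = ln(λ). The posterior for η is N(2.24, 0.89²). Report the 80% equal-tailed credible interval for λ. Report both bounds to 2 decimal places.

[3.00, 29.39]

On the log scale the 80% interval is 2.24 ± 1.282 × 0.89 = [1.0994, 3.3806].
Exponentiate: [e^1.0994, e^3.3806] = [3.00, 29.39].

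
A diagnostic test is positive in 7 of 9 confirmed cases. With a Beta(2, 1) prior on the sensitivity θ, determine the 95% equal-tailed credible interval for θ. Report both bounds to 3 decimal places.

Posterior: Beta(2+7, 1+2) = Beta(9, 3).
Equal-tailed 95% interval: the 0.025 and 0.975 quantiles of Beta(9, 3).
Posterior mean ≈ 0.750, SD ≈ 0.120; a Normal approximation gives roughly [0.515, 0.985].
Exact: F⁻¹(0.025) = 0.482; F⁻¹(0.975) = 0.940.

[0.482, 0.940]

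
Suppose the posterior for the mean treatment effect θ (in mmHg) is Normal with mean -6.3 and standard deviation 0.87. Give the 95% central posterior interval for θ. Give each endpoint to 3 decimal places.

[-8.005, -4.595]

The posterior is symmetric, so the 95% equal-tailed interval is θ = -6.3 ± z·0.87 with z = 1.960.
Half-width: 1.960 × 0.87 = 1.705.
-6.3 − 1.705 = -8.005; -6.3 + 1.705 = -4.595.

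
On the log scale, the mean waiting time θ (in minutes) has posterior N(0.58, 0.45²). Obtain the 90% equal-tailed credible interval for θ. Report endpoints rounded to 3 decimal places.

On the log scale the 90% interval is 0.58 ± 1.645 × 0.45 = [-0.1602, 1.3202].
Exponentiate: [e^-0.1602, e^1.3202] = [0.852, 3.744].

[0.852, 3.744]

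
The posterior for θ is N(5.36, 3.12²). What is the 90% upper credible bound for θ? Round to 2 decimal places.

9.36

Need U with P(θ ≤ U) = 0.90: U = 5.36 + z_{0.1}·3.12.
z = 1.282; U = 5.36 + 1.282 × 3.12 = 9.36.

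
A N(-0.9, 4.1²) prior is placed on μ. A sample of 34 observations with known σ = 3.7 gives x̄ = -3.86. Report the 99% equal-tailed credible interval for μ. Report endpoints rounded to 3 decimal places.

[-5.406, -2.176]

Posterior precision = 1/4.1² + 34/3.7² = 0.0595 + 2.4836 = 2.5431, so posterior SD = 0.6271.
Posterior mean = (-0.9/4.1² + 34·-3.86/3.7²) / 2.5431 = -3.7908.
Interval: -3.7908 ± 2.576 × 0.6271 → [-5.406, -2.176].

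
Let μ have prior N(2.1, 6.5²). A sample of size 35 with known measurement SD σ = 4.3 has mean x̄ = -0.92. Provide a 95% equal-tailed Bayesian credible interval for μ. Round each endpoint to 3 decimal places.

Posterior precision = 1/6.5² + 35/4.3² = 0.0237 + 1.8929 = 1.9166, so posterior SD = 0.7223.
Posterior mean = (2.1/6.5² + 35·-0.92/4.3²) / 1.9166 = -0.8827.
Interval: -0.8827 ± 1.960 × 0.7223 → [-2.298, 0.533].

[-2.298, 0.533]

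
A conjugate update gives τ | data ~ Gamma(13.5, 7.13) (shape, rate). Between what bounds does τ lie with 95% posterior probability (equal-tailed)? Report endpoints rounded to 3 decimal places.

[1.022, 3.029]

Posterior: Gamma(shape 13.5, rate 7.13).
Equal-tailed 95% interval: Gamma(13.5, 7.13) quantiles at 0.025 and 0.975.
Posterior mean ≈ 1.893, SD ≈ 0.515; a Normal approximation gives roughly [0.883, 2.903].
Exact: lower = 1.022; upper = 3.029.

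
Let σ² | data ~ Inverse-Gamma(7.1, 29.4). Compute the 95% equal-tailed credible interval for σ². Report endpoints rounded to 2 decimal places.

Inverse-Gamma(7.1, 29.4) quantiles: F⁻¹(0.025) and F⁻¹(0.975).
Equivalently, 1/σ² ~ Gamma(7.1, rate = 29.4); invert its 0.975 and 0.025 quantiles.
Posterior mean ≈ 4.82, SD ≈ 2.13; a Normal approximation gives roughly [0.64, 9.00].
Exact: lower = 2.23; upper = 10.22.

[2.23, 10.22]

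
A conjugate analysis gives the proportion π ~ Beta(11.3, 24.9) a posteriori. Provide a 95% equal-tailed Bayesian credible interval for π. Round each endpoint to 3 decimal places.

Posterior: Beta(11.3, 24.9).
Equal-tailed 95% interval: the 0.025 and 0.975 quantiles of Beta(11.3, 24.9).
Posterior mean ≈ 0.312, SD ≈ 0.076; a Normal approximation gives roughly [0.163, 0.461].
Exact: F⁻¹(0.025) = 0.174; F⁻¹(0.975) = 0.470.

[0.174, 0.470]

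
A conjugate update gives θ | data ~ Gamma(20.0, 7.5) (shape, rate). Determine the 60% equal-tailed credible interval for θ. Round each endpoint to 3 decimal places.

[2.156, 3.151]

Posterior: Gamma(shape 20.0, rate 7.5).
Equal-tailed 60% interval: Gamma(20.0, 7.5) quantiles at 0.2 and 0.8.
Posterior mean ≈ 2.667, SD ≈ 0.596; a Normal approximation gives roughly [2.165, 3.169].
Exact: lower = 2.156; upper = 3.151.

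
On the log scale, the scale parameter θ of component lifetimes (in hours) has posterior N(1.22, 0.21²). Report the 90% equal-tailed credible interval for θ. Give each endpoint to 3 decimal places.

On the log scale the 90% interval is 1.22 ± 1.645 × 0.21 = [0.8746, 1.5654].
Exponentiate: [e^0.8746, e^1.5654] = [2.398, 4.785].

[2.398, 4.785]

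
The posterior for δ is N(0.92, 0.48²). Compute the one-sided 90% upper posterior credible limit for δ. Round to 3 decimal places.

Need U with P(δ ≤ U) = 0.90: U = 0.92 + z_{0.1}·0.48.
z = 1.282; U = 0.92 + 1.282 × 0.48 = 1.535.

1.535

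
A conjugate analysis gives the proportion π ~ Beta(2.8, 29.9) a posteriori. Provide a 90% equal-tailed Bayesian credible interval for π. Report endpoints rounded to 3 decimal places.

[0.023, 0.177]

Posterior: Beta(2.8, 29.9).
Equal-tailed 90% interval: the 0.05 and 0.95 quantiles of Beta(2.8, 29.9).
Posterior mean ≈ 0.086, SD ≈ 0.048; a Normal approximation gives roughly [0.006, 0.165].
Exact: F⁻¹(0.05) = 0.023; F⁻¹(0.95) = 0.177.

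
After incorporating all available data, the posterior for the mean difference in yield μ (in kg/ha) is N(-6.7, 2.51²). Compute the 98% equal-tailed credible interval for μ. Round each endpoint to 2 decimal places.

[-12.54, -0.86]

The posterior is symmetric, so the 98% equal-tailed interval is μ = -6.7 ± z·2.51 with z = 2.326.
Half-width: 2.326 × 2.51 = 5.84.
-6.7 − 5.84 = -12.54; -6.7 + 5.84 = -0.86.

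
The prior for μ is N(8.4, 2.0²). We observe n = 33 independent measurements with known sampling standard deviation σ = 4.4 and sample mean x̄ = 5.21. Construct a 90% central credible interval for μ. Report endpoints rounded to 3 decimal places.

Posterior precision = 1/2.0² + 33/4.4² = 0.2500 + 1.7045 = 1.9545, so posterior SD = 0.7153.
Posterior mean = (8.4/2.0² + 33·5.21/4.4²) / 1.9545 = 5.6180.
Interval: 5.6180 ± 1.645 × 0.7153 → [4.441, 6.795].

[4.441, 6.795]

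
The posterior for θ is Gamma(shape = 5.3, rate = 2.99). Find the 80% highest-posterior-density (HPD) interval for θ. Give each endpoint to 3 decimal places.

[0.712, 2.543]

The posterior is unimodal and skewed, so the HPD interval has equal density at both endpoints and is the shortest 80% interval.
Solving f(0.712) = f(2.543) with F(2.543) − F(0.712) = 0.80 gives [0.712, 2.543].
For comparison, the equal-tailed interval is [0.885, 2.803]; the HPD is narrower and shifted toward the mode.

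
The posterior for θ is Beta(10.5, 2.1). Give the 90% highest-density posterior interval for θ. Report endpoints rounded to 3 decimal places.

[0.687, 0.986]

The posterior is unimodal and skewed, so the HPD interval has equal density at both endpoints and is the shortest 90% interval.
Solving f(0.687) = f(0.986) with F(0.986) − F(0.687) = 0.90 gives [0.687, 0.986].
For comparison, the equal-tailed interval is [0.641, 0.965]; the HPD is narrower and shifted toward the mode.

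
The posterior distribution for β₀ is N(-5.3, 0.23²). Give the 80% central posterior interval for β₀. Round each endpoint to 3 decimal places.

The posterior is symmetric, so the 80% equal-tailed interval is β₀ = -5.3 ± z·0.23 with z = 1.282.
Half-width: 1.282 × 0.23 = 0.295.
-5.3 − 0.295 = -5.595; -5.3 + 0.295 = -5.005.

[-5.595, -5.005]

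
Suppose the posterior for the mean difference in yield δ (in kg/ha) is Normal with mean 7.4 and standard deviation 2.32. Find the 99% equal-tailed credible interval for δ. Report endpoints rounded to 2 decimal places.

[1.42, 13.38]

The posterior is symmetric, so the 99% equal-tailed interval is δ = 7.4 ± z·2.32 with z = 2.576.
Half-width: 2.576 × 2.32 = 5.98.
7.4 − 5.98 = 1.42; 7.4 + 5.98 = 13.38.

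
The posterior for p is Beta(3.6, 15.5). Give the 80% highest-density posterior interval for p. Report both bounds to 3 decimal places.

The posterior is unimodal and skewed, so the HPD interval has equal density at both endpoints and is the shortest 80% interval.
Solving f(0.065) = f(0.280) with F(0.280) − F(0.065) = 0.80 gives [0.065, 0.280].
For comparison, the equal-tailed interval is [0.085, 0.307]; the HPD is narrower and shifted toward the mode.

[0.065, 0.280]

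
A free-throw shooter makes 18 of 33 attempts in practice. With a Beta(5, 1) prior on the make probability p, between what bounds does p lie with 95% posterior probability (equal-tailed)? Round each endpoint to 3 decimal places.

[0.434, 0.737]

Posterior: Beta(5+18, 1+15) = Beta(23, 16).
Equal-tailed 95% interval: the 0.025 and 0.975 quantiles of Beta(23, 16).
Posterior mean ≈ 0.590, SD ≈ 0.078; a Normal approximation gives roughly [0.437, 0.742].
Exact: F⁻¹(0.025) = 0.434; F⁻¹(0.975) = 0.737.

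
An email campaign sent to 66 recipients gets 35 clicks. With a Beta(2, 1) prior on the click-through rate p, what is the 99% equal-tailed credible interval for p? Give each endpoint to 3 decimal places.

[0.383, 0.686]

Posterior: Beta(2+35, 1+31) = Beta(37, 32).
Equal-tailed 99% interval: the 0.005 and 0.995 quantiles of Beta(37, 32).
Posterior mean ≈ 0.536, SD ≈ 0.060; a Normal approximation gives roughly [0.383, 0.690].
Exact: F⁻¹(0.005) = 0.383; F⁻¹(0.995) = 0.686.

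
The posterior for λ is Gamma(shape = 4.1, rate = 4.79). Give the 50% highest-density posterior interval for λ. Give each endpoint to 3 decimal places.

[0.425, 0.936]

The posterior is unimodal and skewed, so the HPD interval has equal density at both endpoints and is the shortest 50% interval.
Solving f(0.425) = f(0.936) with F(0.936) − F(0.425) = 0.50 gives [0.425, 0.936].
For comparison, the equal-tailed interval is [0.546, 1.091]; the HPD is narrower and shifted toward the mode.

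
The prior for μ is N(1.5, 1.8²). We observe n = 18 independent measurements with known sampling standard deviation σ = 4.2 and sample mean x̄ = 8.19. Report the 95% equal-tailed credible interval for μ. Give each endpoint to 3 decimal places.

Posterior precision = 1/1.8² + 18/4.2² = 0.3086 + 1.0204 = 1.3291, so posterior SD = 0.8674.
Posterior mean = (1.5/1.8² + 18·8.19/4.2²) / 1.3291 = 6.6364.
Interval: 6.6364 ± 1.960 × 0.8674 → [4.936, 8.337].

[4.936, 8.337]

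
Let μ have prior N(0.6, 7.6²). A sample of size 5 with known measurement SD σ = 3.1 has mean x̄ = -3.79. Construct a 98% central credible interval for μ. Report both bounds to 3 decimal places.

[-6.821, -0.476]

Posterior precision = 1/7.6² + 5/3.1² = 0.0173 + 0.5203 = 0.5376, so posterior SD = 1.3639.
Posterior mean = (0.6/7.6² + 5·-3.79/3.1²) / 0.5376 = -3.6486.
Interval: -3.6486 ± 2.326 × 1.3639 → [-6.821, -0.476].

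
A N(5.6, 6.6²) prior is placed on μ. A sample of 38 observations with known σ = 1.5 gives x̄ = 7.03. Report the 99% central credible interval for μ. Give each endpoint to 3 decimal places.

Posterior precision = 1/6.6² + 38/1.5² = 0.0230 + 16.8889 = 16.9118, so posterior SD = 0.2432.
Posterior mean = (5.6/6.6² + 38·7.03/1.5²) / 16.9118 = 7.0281.
Interval: 7.0281 ± 2.576 × 0.2432 → [6.402, 7.654].

[6.402, 7.654]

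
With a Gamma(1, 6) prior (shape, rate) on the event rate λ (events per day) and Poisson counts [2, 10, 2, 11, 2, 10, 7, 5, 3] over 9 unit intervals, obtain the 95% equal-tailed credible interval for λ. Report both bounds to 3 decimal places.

[2.647, 4.546]

Posterior: Gamma(1+52, 6+9) = Gamma(53, 15) (shape, rate).
Equal-tailed 95% interval: Gamma(53, 15) quantiles at 0.025 and 0.975.
Posterior mean ≈ 3.533, SD ≈ 0.485; a Normal approximation gives roughly [2.582, 4.485].
Exact: lower = 2.647; upper = 4.546.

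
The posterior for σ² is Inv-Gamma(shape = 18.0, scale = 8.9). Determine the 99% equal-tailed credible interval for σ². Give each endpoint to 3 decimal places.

[0.289, 0.995]

Inverse-Gamma(18.0, 8.9) quantiles: F⁻¹(0.005) and F⁻¹(0.995).
Equivalently, 1/σ² ~ Gamma(18.0, rate = 8.9); invert its 0.995 and 0.005 quantiles.
Posterior mean ≈ 0.524, SD ≈ 0.131; a Normal approximation gives roughly [0.186, 0.861].
Exact: lower = 0.289; upper = 0.995.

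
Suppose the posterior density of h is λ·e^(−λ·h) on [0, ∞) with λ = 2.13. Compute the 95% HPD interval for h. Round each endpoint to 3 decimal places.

The exponential density is strictly decreasing on [0, ∞), so the HPD interval is anchored at 0: [0, q] with P(h ≤ q) = 0.95.
q = −ln(1 − 0.95) / 2.13 = 2.9957 / 2.13 = 1.406.

[0.000, 1.406]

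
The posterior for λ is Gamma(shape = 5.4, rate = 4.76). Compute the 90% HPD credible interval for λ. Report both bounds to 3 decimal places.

The posterior is unimodal and skewed, so the HPD interval has equal density at both endpoints and is the shortest 90% interval.
Solving f(0.368) = f(1.871) with F(1.871) − F(0.368) = 0.90 gives [0.368, 1.871].
For comparison, the equal-tailed interval is [0.467, 2.038]; the HPD is narrower and shifted toward the mode.

[0.368, 1.871]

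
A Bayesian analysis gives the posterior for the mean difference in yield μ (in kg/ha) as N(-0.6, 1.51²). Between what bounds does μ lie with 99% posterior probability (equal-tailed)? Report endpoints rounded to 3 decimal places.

[-4.490, 3.290]

The posterior is symmetric, so the 99% equal-tailed interval is μ = -0.6 ± z·1.51 with z = 2.576.
Half-width: 2.576 × 1.51 = 3.890.
-0.6 − 3.890 = -4.490; -0.6 + 3.890 = 3.290.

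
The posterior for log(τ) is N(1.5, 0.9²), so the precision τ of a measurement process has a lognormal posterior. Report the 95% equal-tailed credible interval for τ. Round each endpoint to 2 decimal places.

[0.77, 26.15]

On the log scale the 95% interval is 1.5 ± 1.960 × 0.9 = [-0.2640, 3.2640].
Exponentiate: [e^-0.2640, e^3.2640] = [0.77, 26.15].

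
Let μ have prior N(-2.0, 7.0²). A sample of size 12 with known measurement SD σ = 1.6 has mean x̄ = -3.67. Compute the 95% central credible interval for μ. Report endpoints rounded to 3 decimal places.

[-4.566, -2.759]

Posterior precision = 1/7.0² + 12/1.6² = 0.0204 + 4.6875 = 4.7079, so posterior SD = 0.4609.
Posterior mean = (-2.0/7.0² + 12·-3.67/1.6²) / 4.7079 = -3.6628.
Interval: -3.6628 ± 1.960 × 0.4609 → [-4.566, -2.759].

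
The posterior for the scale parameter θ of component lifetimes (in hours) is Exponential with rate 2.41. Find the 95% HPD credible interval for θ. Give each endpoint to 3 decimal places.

The exponential density is strictly decreasing on [0, ∞), so the HPD interval is anchored at 0: [0, q] with P(θ ≤ q) = 0.95.
q = −ln(1 − 0.95) / 2.41 = 2.9957 / 2.41 = 1.243.

[0.000, 1.243]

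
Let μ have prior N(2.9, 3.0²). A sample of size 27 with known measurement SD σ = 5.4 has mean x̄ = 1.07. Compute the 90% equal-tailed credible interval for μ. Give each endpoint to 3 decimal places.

[-0.349, 2.881]

Posterior precision = 1/3.0² + 27/5.4² = 0.1111 + 0.9259 = 1.0370, so posterior SD = 0.9820.
Posterior mean = (2.9/3.0² + 27·1.07/5.4²) / 1.0370 = 1.2661.
Interval: 1.2661 ± 1.645 × 0.9820 → [-0.349, 2.881].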